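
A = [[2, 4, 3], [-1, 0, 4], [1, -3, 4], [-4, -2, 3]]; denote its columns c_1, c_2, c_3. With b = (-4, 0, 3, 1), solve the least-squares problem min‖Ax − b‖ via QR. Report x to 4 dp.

c_1 = (2, -1, 1, -4); ‖c_1‖ = 4.6904, so q_1 = (0.4264, -0.2132, 0.2132, -0.8528).
q_1·c_2 = 0.4264·4 + (-0.2132)·0 + 0.2132·(-3) + (-0.8528)·(-2) = 2.7716.
u_2 = c_2 − 2.7716·q_1 = (2.8182, 0.5909, -3.5909, 0.3636).
‖u_2‖ = 4.6172, so q_2 = (0.6104, 0.1280, -0.7777, 0.0788).
q_1·c_3 = 0.4264·3 + (-0.2132)·4 + 0.2132·4 + (-0.8528)·3 = -1.2792; q_2·c_3 = 0.6104·3 + 0.1280·4 + (-0.7777)·4 + 0.0788·3 = -0.5316.
u_3 = c_3 + 1.2792·q_1 + 0.5316·q_2 = (3.8699, 3.7953, 3.8593, 1.9510).
‖u_3‖ = 6.9340, so q_3 = (0.5581, 0.5473, 0.5566, 0.2814).
Qᵀb = (-1.9188, -4.6959, -0.2814).
Back-substitute: x_3 = -0.2814/6.9340 = -0.0406.
x_2 = (-4.6959 + 0.5316·(-0.0406))/4.6172 = -1.0217.
x_1 = (-1.9188 − 2.7716·(-1.0217) + 1.2792·(-0.0406))/4.6904 = 0.1836.

x = (0.1836, -1.0217, -0.0406)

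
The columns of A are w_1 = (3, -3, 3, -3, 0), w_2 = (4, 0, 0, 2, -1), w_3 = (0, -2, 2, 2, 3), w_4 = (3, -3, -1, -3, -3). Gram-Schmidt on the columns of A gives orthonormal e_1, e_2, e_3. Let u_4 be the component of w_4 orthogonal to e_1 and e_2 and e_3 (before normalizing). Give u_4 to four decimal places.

w_1 = (3, -3, 3, -3, 0); ‖w_1‖ = 6.0000, so e_1 = (0.5000, -0.5000, 0.5000, -0.5000, 0.0000).
e_1·w_2 = 0.5000·4 + (-0.5000)·0 + 0.5000·0 + (-0.5000)·2 + 0.0000·(-1) = 1.0000.
u_2 = w_2 − 1.0000·e_1 = (3.5000, 0.5000, -0.5000, 2.5000, -1.0000).
‖u_2‖ = 4.4721, so e_2 = (0.7826, 0.1118, -0.1118, 0.5590, -0.2236).
e_1·w_3 = 0.5000·0 + (-0.5000)·(-2) + 0.5000·2 + (-0.5000)·2 + 0.0000·3 = 1.0000; e_2·w_3 = 0.7826·0 + 0.1118·(-2) + (-0.1118)·2 + 0.5590·2 + (-0.2236)·3 = 0.0000.
u_3 = w_3 − 1.0000·e_1 − 0.0000·e_2 = (-0.5000, -1.5000, 1.5000, 2.5000, 3.0000).
‖u_3‖ = 4.4721, so e_3 = (-0.1118, -0.3354, 0.3354, 0.5590, 0.6708).
e_1·w_4 = 0.5000·3 + (-0.5000)·(-3) + 0.5000·(-1) + (-0.5000)·(-3) + 0.0000·(-3) = 4.0000; e_2·w_4 = 0.7826·3 + 0.1118·(-3) + (-0.1118)·(-1) + 0.5590·(-3) + (-0.2236)·(-3) = 1.1180; e_3·w_4 = (-0.1118)·3 + (-0.3354)·(-3) + 0.3354·(-1) + 0.5590·(-3) + 0.6708·(-3) = -3.3541.
u_4 = w_4 − 4.0000·e_1 − 1.1180·e_2 + 3.3541·e_3 = (-0.2500, -2.2500, -1.7500, 0.2500, -0.5000).

u_4 = (-0.2500, -2.2500, -1.7500, 0.2500, -0.5000)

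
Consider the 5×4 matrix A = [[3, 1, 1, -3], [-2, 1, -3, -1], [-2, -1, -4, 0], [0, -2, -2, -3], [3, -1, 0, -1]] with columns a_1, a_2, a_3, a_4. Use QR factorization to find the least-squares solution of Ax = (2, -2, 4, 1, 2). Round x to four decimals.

x = (1.1361, -0.4413, -0.9848, 0.4797)

a_1 = (3, -2, -2, 0, 3); ‖a_1‖ = 5.0990, so q_1 = (0.5883, -0.3922, -0.3922, 0.0000, 0.5883).
q_1·a_2 = 0.5883·1 + (-0.3922)·1 + (-0.3922)·(-1) + 0.0000·(-2) + 0.5883·(-1) = 0.0000.
u_2 = a_2 + 0.0000·q_1 = (1.0000, 1.0000, -1.0000, -2.0000, -1.0000).
‖u_2‖ = 2.8284, so q_2 = (0.3536, 0.3536, -0.3536, -0.7071, -0.3536).
q_1·a_3 = 0.5883·1 + (-0.3922)·(-3) + (-0.3922)·(-4) + 0.0000·(-2) + 0.5883·0 = 3.3340; q_2·a_3 = 0.3536·1 + 0.3536·(-3) + (-0.3536)·(-4) + (-0.7071)·(-2) + (-0.3536)·0 = 2.1213.
u_3 = a_3 − 3.3340·q_1 − 2.1213·q_2 = (-1.7115, -2.4423, -1.9423, -0.5000, -1.2115).
‖u_3‖ = 3.7927, so q_3 = (-0.4513, -0.6439, -0.5121, -0.1318, -0.3194).
q_1·a_4 = 0.5883·(-3) + (-0.3922)·(-1) + (-0.3922)·0 + 0.0000·(-3) + 0.5883·(-1) = -1.9612; q_2·a_4 = 0.3536·(-3) + 0.3536·(-1) + (-0.3536)·0 + (-0.7071)·(-3) + (-0.3536)·(-1) = 1.0607; q_3·a_4 = (-0.4513)·(-3) + (-0.6439)·(-1) + (-0.5121)·0 + (-0.1318)·(-3) + (-0.3194)·(-1) = 2.7127.
u_4 = a_4 + 1.9612·q_1 − 1.0607·q_2 − 2.7127·q_3 = (-0.9970, -0.3974, 0.9950, -1.8924, 1.3954).
‖u_4‖ = 2.7695, so q_4 = (-0.3600, -0.1435, 0.3593, -0.6833, 0.5038).
Qᵀb = (1.5689, -2.8284, -2.4338, 1.3285).
Back-substitute: x_4 = 1.3285/2.7695 = 0.4797.
x_3 = (-2.4338 − 2.7127·0.4797)/3.7927 = -0.9848.
x_2 = (-2.8284 − 2.1213·(-0.9848) − 1.0607·0.4797)/2.8284 = -0.4413.
x_1 = (1.5689 + 0.0000·(-0.4413) − 3.3340·(-0.9848) + 1.9612·0.4797)/5.0990 = 1.1361.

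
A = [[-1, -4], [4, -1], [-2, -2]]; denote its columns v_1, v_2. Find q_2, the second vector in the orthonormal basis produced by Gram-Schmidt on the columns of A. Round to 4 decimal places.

v_1 = (-1, 4, -2); ‖v_1‖ = 4.5826, so q_1 = (-0.2182, 0.8729, -0.4364).
q_1·v_2 = (-0.2182)·(-4) + 0.8729·(-1) + (-0.4364)·(-2) = 0.8729.
u_2 = v_2 − 0.8729·q_1 = (-3.8095, -1.7619, -1.6190).
‖u_2‖ = 4.4987, so q_2 = (-0.8468, -0.3916, -0.3599).

q_2 = (-0.8468, -0.3916, -0.3599)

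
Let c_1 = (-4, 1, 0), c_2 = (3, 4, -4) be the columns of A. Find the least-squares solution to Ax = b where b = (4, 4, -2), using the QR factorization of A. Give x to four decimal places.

x = (-0.3223, 0.8152)

c_1 = (-4, 1, 0); ‖c_1‖ = 4.1231, so q_1 = (-0.9701, 0.2425, 0.0000).
q_1·c_2 = (-0.9701)·3 + 0.2425·4 + 0.0000·(-4) = -1.9403.
u_2 = c_2 + 1.9403·q_1 = (1.1176, 4.4706, -4.0000).
‖u_2‖ = 6.1021, so q_2 = (0.1832, 0.7326, -0.6555).
Qᵀb = (-2.9104, 4.9742).
Back-substitute: x_2 = 4.9742/6.1021 = 0.8152.
x_1 = (-2.9104 + 1.9403·0.8152)/4.1231 = -0.3223.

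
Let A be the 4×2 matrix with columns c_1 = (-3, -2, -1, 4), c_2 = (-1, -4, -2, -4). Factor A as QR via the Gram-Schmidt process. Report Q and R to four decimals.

Q = [[-0.5477, -0.2146], [-0.3651, -0.6933], [-0.1826, -0.3466], [0.7303, -0.5943]], R = [[5.4772, -0.5477], [0.0000, 6.0581]]

q_1 = c_1/‖c_1‖ = (-3, -2, -1, 4)/5.4772 = (-0.5477, -0.3651, -0.1826, 0.7303).
r_{12} = q_1·c_2 = -0.5477.
u_2 = c_2 + 0.5477·q_1 = (-1.3000, -4.2000, -2.1000, -3.6000).
‖u_2‖ = 6.0581, so q_2 = (-0.2146, -0.6933, -0.3466, -0.5943).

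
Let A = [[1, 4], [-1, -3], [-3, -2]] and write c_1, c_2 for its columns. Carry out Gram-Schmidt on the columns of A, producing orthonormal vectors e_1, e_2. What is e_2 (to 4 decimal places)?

e_2 = (0.7632, -0.4924, 0.4185)

e_1 = c_1/‖c_1‖ = (1, -1, -3)/3.3166 = (0.3015, -0.3015, -0.9045).
r_{12} = e_1·c_2 = 3.9196.
u_2 = c_2 − 3.9196·e_1 = (2.8182, -1.8182, 1.5455).
‖u_2‖ = 3.6927, so e_2 = (0.7632, -0.4924, 0.4185).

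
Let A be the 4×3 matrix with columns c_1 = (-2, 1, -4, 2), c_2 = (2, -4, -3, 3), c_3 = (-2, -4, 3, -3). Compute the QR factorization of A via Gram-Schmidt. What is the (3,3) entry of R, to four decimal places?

r_{33} = 4.9998

q_1 = c_1/‖c_1‖ = (-2, 1, -4, 2)/5.0000 = (-0.4000, 0.2000, -0.8000, 0.4000).
r_{12} = q_1·c_2 = 2.0000.
u_2 = c_2 − 2.0000·q_1 = (2.8000, -4.4000, -1.4000, 2.2000).
‖u_2‖ = 5.8310, so q_2 = (0.4802, -0.7546, -0.2401, 0.3773).
r_{13} = q_1·c_3 = -3.6000; r_{23} = q_2·c_3 = 0.2058.
u_3 = c_3 + 3.6000·q_1 − 0.2058·q_2 = (-3.5388, -3.1247, 0.1694, -1.6376).
r_{33} = ‖u_3‖ = 4.9998.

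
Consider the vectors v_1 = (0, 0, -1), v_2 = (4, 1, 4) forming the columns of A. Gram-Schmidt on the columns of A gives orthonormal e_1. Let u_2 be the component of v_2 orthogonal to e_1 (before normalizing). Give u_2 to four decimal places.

u_2 = (4.0000, 1.0000, 0.0000)

e_1 = v_1/‖v_1‖ = (0, 0, -1)/1.0000 = (0.0000, 0.0000, -1.0000).
r_{12} = e_1·v_2 = -4.0000.
u_2 = v_2 + 4.0000·e_1 = (4.0000, 1.0000, 0.0000).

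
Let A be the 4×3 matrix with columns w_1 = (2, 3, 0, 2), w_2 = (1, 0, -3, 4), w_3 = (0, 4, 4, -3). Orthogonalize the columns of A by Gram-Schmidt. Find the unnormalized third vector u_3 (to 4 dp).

w_1 = (2, 3, 0, 2); ‖w_1‖ = 4.1231, so e_1 = (0.4851, 0.7276, 0.0000, 0.4851).
e_1·w_2 = 0.4851·1 + 0.7276·0 + 0.0000·(-3) + 0.4851·4 = 2.4254.
u_2 = w_2 − 2.4254·e_1 = (-0.1765, -1.7647, -3.0000, 2.8235).
‖u_2‖ = 4.4853, so e_2 = (-0.0393, -0.3934, -0.6689, 0.6295).
e_1·w_3 = 0.4851·0 + 0.7276·4 + 0.0000·4 + 0.4851·(-3) = 1.4552; e_2·w_3 = (-0.0393)·0 + (-0.3934)·4 + (-0.6689)·4 + 0.6295·(-3) = -6.1377.
u_3 = w_3 − 1.4552·e_1 + 6.1377·e_2 = (-0.9474, 0.5263, -0.1053, 0.1579).

u_3 = (-0.9474, 0.5263, -0.1053, 0.1579)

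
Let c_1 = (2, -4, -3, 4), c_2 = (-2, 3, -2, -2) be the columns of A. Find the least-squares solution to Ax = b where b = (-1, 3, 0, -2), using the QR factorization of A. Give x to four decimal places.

c_1 = (2, -4, -3, 4); ‖c_1‖ = 6.7082, so q_1 = (0.2981, -0.5963, -0.4472, 0.5963).
q_1·c_2 = 0.2981·(-2) + (-0.5963)·3 + (-0.4472)·(-2) + 0.5963·(-2) = -2.6833.
u_2 = c_2 + 2.6833·q_1 = (-1.2000, 1.4000, -3.2000, -0.4000).
‖u_2‖ = 3.7148, so q_2 = (-0.3230, 0.3769, -0.8614, -0.1077).
Qᵀb = (-3.2796, 1.6690).
Back-substitute: x_2 = 1.6690/3.7148 = 0.4493.
x_1 = (-3.2796 + 2.6833·0.4493)/6.7082 = -0.3092.

x = (-0.3092, 0.4493)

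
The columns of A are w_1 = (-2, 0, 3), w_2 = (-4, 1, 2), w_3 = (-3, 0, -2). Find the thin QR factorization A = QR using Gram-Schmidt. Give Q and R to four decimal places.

Q = [[-0.5547, -0.7586, -0.3419], [0.0000, 0.4109, -0.9117], [0.8321, -0.5057, -0.2279]], R = [[3.6056, 3.8829, 0.0000], [0.0000, 2.4337, 3.2871], [0.0000, 0.0000, 1.4815]]

w_1 = (-2, 0, 3); ‖w_1‖ = 3.6056, so e_1 = (-0.5547, 0.0000, 0.8321).
e_1·w_2 = (-0.5547)·(-4) + 0.0000·1 + 0.8321·2 = 3.8829.
u_2 = w_2 − 3.8829·e_1 = (-1.8462, 1.0000, -1.2308).
‖u_2‖ = 2.4337, so e_2 = (-0.7586, 0.4109, -0.5057).
e_1·w_3 = (-0.5547)·(-3) + 0.0000·0 + 0.8321·(-2) = 0.0000; e_2·w_3 = (-0.7586)·(-3) + 0.4109·0 + (-0.5057)·(-2) = 3.2871.
u_3 = w_3 + 0.0000·e_1 − 3.2871·e_2 = (-0.5065, -1.3506, -0.3377).
‖u_3‖ = 1.4815, so e_3 = (-0.3419, -0.9117, -0.2279).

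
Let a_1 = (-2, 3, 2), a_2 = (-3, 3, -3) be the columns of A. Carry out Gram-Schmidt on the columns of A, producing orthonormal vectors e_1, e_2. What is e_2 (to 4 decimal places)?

e_1 = a_1/‖a_1‖ = (-2, 3, 2)/4.1231 = (-0.4851, 0.7276, 0.4851).
r_{12} = e_1·a_2 = 2.1828.
u_2 = a_2 − 2.1828·e_1 = (-1.9412, 1.4118, -4.0588).
‖u_2‖ = 4.7154, so e_2 = (-0.4117, 0.2994, -0.8608).

e_2 = (-0.4117, 0.2994, -0.8608)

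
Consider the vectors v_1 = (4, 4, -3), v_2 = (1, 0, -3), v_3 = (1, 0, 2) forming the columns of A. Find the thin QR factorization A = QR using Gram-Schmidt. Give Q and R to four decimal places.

Q = [[0.6247, -0.1107, 0.7730], [0.6247, -0.5231, -0.5797], [-0.4685, -0.8450, 0.2577]], R = [[6.4031, 2.0303, -0.3123], [0.0000, 2.4245, -1.8007], [0.0000, 0.0000, 1.2883]]

v_1 = (4, 4, -3); ‖v_1‖ = 6.4031, so e_1 = (0.6247, 0.6247, -0.4685).
e_1·v_2 = 0.6247·1 + 0.6247·0 + (-0.4685)·(-3) = 2.0303.
u_2 = v_2 − 2.0303·e_1 = (-0.2683, -1.2683, -2.0488).
‖u_2‖ = 2.4245, so e_2 = (-0.1107, -0.5231, -0.8450).
e_1·v_3 = 0.6247·1 + 0.6247·0 + (-0.4685)·2 = -0.3123; e_2·v_3 = (-0.1107)·1 + (-0.5231)·0 + (-0.8450)·2 = -1.8007.
u_3 = v_3 + 0.3123·e_1 + 1.8007·e_2 = (0.9959, -0.7469, 0.3320).
‖u_3‖ = 1.2883, so e_3 = (0.7730, -0.5797, 0.2577).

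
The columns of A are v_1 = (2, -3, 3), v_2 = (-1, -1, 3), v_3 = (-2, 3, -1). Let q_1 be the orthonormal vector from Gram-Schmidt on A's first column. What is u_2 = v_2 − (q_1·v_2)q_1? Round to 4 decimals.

v_1 = (2, -3, 3); ‖v_1‖ = 4.6904, so q_1 = (0.4264, -0.6396, 0.6396).
q_1·v_2 = 0.4264·(-1) + (-0.6396)·(-1) + 0.6396·3 = 2.1320.
u_2 = v_2 − 2.1320·q_1 = (-1.9091, 0.3636, 1.6364).

u_2 = (-1.9091, 0.3636, 1.6364)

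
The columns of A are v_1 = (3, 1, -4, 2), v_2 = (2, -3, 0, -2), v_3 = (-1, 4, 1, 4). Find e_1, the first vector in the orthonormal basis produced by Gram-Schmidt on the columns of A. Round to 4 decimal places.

e_1 = v_1/‖v_1‖ = (3, 1, -4, 2)/5.4772 = (0.5477, 0.1826, -0.7303, 0.3651).

e_1 = (0.5477, 0.1826, -0.7303, 0.3651)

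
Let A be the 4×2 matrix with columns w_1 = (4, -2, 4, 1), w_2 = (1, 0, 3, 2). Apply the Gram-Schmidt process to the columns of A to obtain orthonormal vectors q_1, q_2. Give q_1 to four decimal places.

q_1 = (0.6576, -0.3288, 0.6576, 0.1644)

w_1 = (4, -2, 4, 1); ‖w_1‖ = 6.0828, so q_1 = (0.6576, -0.3288, 0.6576, 0.1644).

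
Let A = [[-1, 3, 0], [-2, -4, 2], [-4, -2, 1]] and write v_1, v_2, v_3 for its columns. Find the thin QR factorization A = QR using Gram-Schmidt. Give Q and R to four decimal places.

Q = [[-0.2182, 0.7906, 0.5721], [-0.4364, -0.6034, 0.6674], [-0.8729, 0.1040, -0.4767]], R = [[4.5826, 2.8368, -1.7457], [0.0000, 4.5774, -1.1027], [0.0000, 0.0000, 0.8581]]

v_1 = (-1, -2, -4); ‖v_1‖ = 4.5826, so e_1 = (-0.2182, -0.4364, -0.8729).
e_1·v_2 = (-0.2182)·3 + (-0.4364)·(-4) + (-0.8729)·(-2) = 2.8368.
u_2 = v_2 − 2.8368·e_1 = (3.6190, -2.7619, 0.4762).
‖u_2‖ = 4.5774, so e_2 = (0.7906, -0.6034, 0.1040).
e_1·v_3 = (-0.2182)·0 + (-0.4364)·2 + (-0.8729)·1 = -1.7457; e_2·v_3 = 0.7906·0 + (-0.6034)·2 + 0.1040·1 = -1.1027.
u_3 = v_3 + 1.7457·e_1 + 1.1027·e_2 = (0.4909, 0.5727, -0.4091).
‖u_3‖ = 0.8581, so e_3 = (0.5721, 0.6674, -0.4767).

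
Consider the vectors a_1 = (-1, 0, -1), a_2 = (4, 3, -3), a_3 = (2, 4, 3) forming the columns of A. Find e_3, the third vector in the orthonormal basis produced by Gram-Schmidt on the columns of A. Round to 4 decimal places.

a_1 = (-1, 0, -1); ‖a_1‖ = 1.4142, so e_1 = (-0.7071, 0.0000, -0.7071).
e_1·a_2 = (-0.7071)·4 + 0.0000·3 + (-0.7071)·(-3) = -0.7071.
u_2 = a_2 + 0.7071·e_1 = (3.5000, 3.0000, -3.5000).
‖u_2‖ = 5.7879, so e_2 = (0.6047, 0.5183, -0.6047).
e_1·a_3 = (-0.7071)·2 + 0.0000·4 + (-0.7071)·3 = -3.5355; e_2·a_3 = 0.6047·2 + 0.5183·4 + (-0.6047)·3 = 1.4686.
u_3 = a_3 + 3.5355·e_1 − 1.4686·e_2 = (-1.3881, 3.2388, 1.3881).
‖u_3‖ = 3.7873, so e_3 = (-0.3665, 0.8552, 0.3665).

e_3 = (-0.3665, 0.8552, 0.3665)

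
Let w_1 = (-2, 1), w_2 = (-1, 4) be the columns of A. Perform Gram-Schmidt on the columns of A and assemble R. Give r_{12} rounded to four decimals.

r_{12} = 2.6833

w_1 = (-2, 1); ‖w_1‖ = 2.2361, so e_1 = (-0.8944, 0.4472).
r_{12} = e_1·w_2 = 2.6833.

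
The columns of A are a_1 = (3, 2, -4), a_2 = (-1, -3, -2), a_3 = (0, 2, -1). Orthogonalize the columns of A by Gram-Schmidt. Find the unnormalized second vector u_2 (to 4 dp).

e_1 = a_1/‖a_1‖ = (3, 2, -4)/5.3852 = (0.5571, 0.3714, -0.7428).
r_{12} = e_1·a_2 = -0.1857.
u_2 = a_2 + 0.1857·e_1 = (-0.8966, -2.9310, -2.1379).

u_2 = (-0.8966, -2.9310, -2.1379)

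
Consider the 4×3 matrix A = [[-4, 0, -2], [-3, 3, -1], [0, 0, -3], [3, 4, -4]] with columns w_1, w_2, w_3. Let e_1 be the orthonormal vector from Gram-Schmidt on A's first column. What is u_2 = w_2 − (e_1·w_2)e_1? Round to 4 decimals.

w_1 = (-4, -3, 0, 3); ‖w_1‖ = 5.8310, so e_1 = (-0.6860, -0.5145, 0.0000, 0.5145).
e_1·w_2 = (-0.6860)·0 + (-0.5145)·3 + 0.0000·0 + 0.5145·4 = 0.5145.
u_2 = w_2 − 0.5145·e_1 = (0.3529, 3.2647, 0.0000, 3.7353).

u_2 = (0.3529, 3.2647, 0.0000, 3.7353)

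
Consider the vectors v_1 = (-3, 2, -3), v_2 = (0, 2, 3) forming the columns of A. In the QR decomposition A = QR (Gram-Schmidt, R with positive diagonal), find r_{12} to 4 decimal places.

e_1 = v_1/‖v_1‖ = (-3, 2, -3)/4.6904 = (-0.6396, 0.4264, -0.6396).
r_{12} = e_1·v_2 = -1.0660.

r_{12} = -1.0660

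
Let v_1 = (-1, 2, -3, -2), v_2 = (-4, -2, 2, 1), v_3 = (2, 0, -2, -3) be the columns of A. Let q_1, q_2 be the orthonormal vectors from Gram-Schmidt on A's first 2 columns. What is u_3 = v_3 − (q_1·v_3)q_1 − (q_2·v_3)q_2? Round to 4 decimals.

q_1 = v_1/‖v_1‖ = (-1, 2, -3, -2)/4.2426 = (-0.2357, 0.4714, -0.7071, -0.4714).
r_{12} = q_1·v_2 = -1.8856.
u_2 = v_2 + 1.8856·q_1 = (-4.4444, -1.1111, 0.6667, 0.1111).
‖u_2‖ = 4.6308, so q_2 = (-0.9598, -0.2399, 0.1440, 0.0240).
r_{13} = q_1·v_3 = 2.3570; r_{23} = q_2·v_3 = -2.2794.
u_3 = v_3 − 2.3570·q_1 + 2.2794·q_2 = (0.3679, -1.6580, -0.0052, -1.8342).

u_3 = (0.3679, -1.6580, -0.0052, -1.8342)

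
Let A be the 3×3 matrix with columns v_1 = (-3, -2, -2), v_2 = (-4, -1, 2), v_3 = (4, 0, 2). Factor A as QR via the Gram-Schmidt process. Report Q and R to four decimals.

Q = [[-0.7276, -0.5749, 0.3743], [-0.4851, 0.0454, -0.8733], [-0.4851, 0.8170, 0.3119]], R = [[4.1231, 2.4254, -3.8806], [0.0000, 3.8881, -0.6657], [0.0000, 0.0000, 2.1209]]

v_1 = (-3, -2, -2); ‖v_1‖ = 4.1231, so e_1 = (-0.7276, -0.4851, -0.4851).
e_1·v_2 = (-0.7276)·(-4) + (-0.4851)·(-1) + (-0.4851)·2 = 2.4254.
u_2 = v_2 − 2.4254·e_1 = (-2.2353, 0.1765, 3.1765).
‖u_2‖ = 3.8881, so e_2 = (-0.5749, 0.0454, 0.8170).
e_1·v_3 = (-0.7276)·4 + (-0.4851)·0 + (-0.4851)·2 = -3.8806; e_2·v_3 = (-0.5749)·4 + 0.0454·0 + 0.8170·2 = -0.6657.
u_3 = v_3 + 3.8806·e_1 + 0.6657·e_2 = (0.7938, -1.8521, 0.6615).
‖u_3‖ = 2.1209, so e_3 = (0.3743, -0.8733, 0.3119).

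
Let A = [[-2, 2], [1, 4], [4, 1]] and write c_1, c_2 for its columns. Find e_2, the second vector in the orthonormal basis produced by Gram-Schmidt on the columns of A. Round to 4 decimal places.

e_2 = (0.5293, 0.8468, 0.0529)

c_1 = (-2, 1, 4); ‖c_1‖ = 4.5826, so e_1 = (-0.4364, 0.2182, 0.8729).
e_1·c_2 = (-0.4364)·2 + 0.2182·4 + 0.8729·1 = 0.8729.
u_2 = c_2 − 0.8729·e_1 = (2.3810, 3.8095, 0.2381).
‖u_2‖ = 4.4987, so e_2 = (0.5293, 0.8468, 0.0529).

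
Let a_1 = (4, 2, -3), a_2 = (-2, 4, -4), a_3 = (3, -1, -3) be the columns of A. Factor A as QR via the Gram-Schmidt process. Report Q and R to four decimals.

a_1 = (4, 2, -3); ‖a_1‖ = 5.3852, so q_1 = (0.7428, 0.3714, -0.5571).
q_1·a_2 = 0.7428·(-2) + 0.3714·4 + (-0.5571)·(-4) = 2.2283.
u_2 = a_2 − 2.2283·q_1 = (-3.6552, 3.1724, -2.7586).
‖u_2‖ = 5.5709, so q_2 = (-0.6561, 0.5695, -0.4952).
q_1·a_3 = 0.7428·3 + 0.3714·(-1) + (-0.5571)·(-3) = 3.5282; q_2·a_3 = (-0.6561)·3 + 0.5695·(-1) + (-0.4952)·(-3) = -1.0523.
u_3 = a_3 − 3.5282·q_1 + 1.0523·q_2 = (-0.3111, -1.7111, -1.5556).
‖u_3‖ = 2.3333, so q_3 = (-0.1333, -0.7333, -0.6667).

Q = [[0.7428, -0.6561, -0.1333], [0.3714, 0.5695, -0.7333], [-0.5571, -0.4952, -0.6667]], R = [[5.3852, 2.2283, 3.5282], [0.0000, 5.5709, -1.0523], [0.0000, 0.0000, 2.3333]]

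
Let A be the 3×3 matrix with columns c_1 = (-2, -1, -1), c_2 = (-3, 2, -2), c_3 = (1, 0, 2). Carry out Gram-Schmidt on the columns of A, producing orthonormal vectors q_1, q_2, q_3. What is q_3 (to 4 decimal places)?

c_1 = (-2, -1, -1); ‖c_1‖ = 2.4495, so q_1 = (-0.8165, -0.4082, -0.4082).
q_1·c_2 = (-0.8165)·(-3) + (-0.4082)·2 + (-0.4082)·(-2) = 2.4495.
u_2 = c_2 − 2.4495·q_1 = (-1.0000, 3.0000, -1.0000).
‖u_2‖ = 3.3166, so q_2 = (-0.3015, 0.9045, -0.3015).
q_1·c_3 = (-0.8165)·1 + (-0.4082)·0 + (-0.4082)·2 = -1.6330; q_2·c_3 = (-0.3015)·1 + 0.9045·0 + (-0.3015)·2 = -0.9045.
u_3 = c_3 + 1.6330·q_1 + 0.9045·q_2 = (-0.6061, 0.1515, 1.0606).
‖u_3‖ = 1.2309, so q_3 = (-0.4924, 0.1231, 0.8616).

q_3 = (-0.4924, 0.1231, 0.8616)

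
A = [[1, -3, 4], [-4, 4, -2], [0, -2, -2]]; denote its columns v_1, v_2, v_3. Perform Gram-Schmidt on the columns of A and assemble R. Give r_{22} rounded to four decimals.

q_1 = v_1/‖v_1‖ = (1, -4, 0)/4.1231 = (0.2425, -0.9701, 0.0000).
r_{12} = q_1·v_2 = -4.6082.
u_2 = v_2 + 4.6082·q_1 = (-1.8824, -0.4706, -2.0000).
r_{22} = ‖u_2‖ = 2.7865.

r_{22} = 2.7865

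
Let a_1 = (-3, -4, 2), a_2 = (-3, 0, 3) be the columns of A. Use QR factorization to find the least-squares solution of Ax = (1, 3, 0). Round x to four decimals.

q_1 = a_1/‖a_1‖ = (-3, -4, 2)/5.3852 = (-0.5571, -0.7428, 0.3714).
r_{12} = q_1·a_2 = 2.7854.
u_2 = a_2 − 2.7854·q_1 = (-1.4483, 2.0690, 1.9655).
‖u_2‖ = 3.2002, so q_2 = (-0.4526, 0.6465, 0.6142).
Qᵀb = (-2.7854, 1.4870).
Back-substitute: x_2 = 1.4870/3.2002 = 0.4646.
x_1 = (-2.7854 − 2.7854·0.4646)/5.3852 = -0.7576.

x = (-0.7576, 0.4646)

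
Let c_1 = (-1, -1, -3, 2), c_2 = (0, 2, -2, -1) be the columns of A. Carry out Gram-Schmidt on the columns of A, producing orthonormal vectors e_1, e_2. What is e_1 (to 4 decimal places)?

e_1 = (-0.2582, -0.2582, -0.7746, 0.5164)

c_1 = (-1, -1, -3, 2); ‖c_1‖ = 3.8730, so e_1 = (-0.2582, -0.2582, -0.7746, 0.5164).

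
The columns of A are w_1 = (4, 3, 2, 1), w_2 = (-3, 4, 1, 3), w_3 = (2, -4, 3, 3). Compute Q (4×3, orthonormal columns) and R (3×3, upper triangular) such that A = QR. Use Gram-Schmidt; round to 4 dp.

Q = [[0.7303, -0.6273, 0.0294], [0.5477, 0.5988, -0.5837], [0.3651, 0.1141, 0.4955], [0.1826, 0.4847, 0.6425]], R = [[5.4772, 0.9129, 0.9129], [0.0000, 5.8452, -1.8534], [0.0000, 0.0000, 5.8079]]

w_1 = (4, 3, 2, 1); ‖w_1‖ = 5.4772, so q_1 = (0.7303, 0.5477, 0.3651, 0.1826).
q_1·w_2 = 0.7303·(-3) + 0.5477·4 + 0.3651·1 + 0.1826·3 = 0.9129.
u_2 = w_2 − 0.9129·q_1 = (-3.6667, 3.5000, 0.6667, 2.8333).
‖u_2‖ = 5.8452, so q_2 = (-0.6273, 0.5988, 0.1141, 0.4847).
q_1·w_3 = 0.7303·2 + 0.5477·(-4) + 0.3651·3 + 0.1826·3 = 0.9129; q_2·w_3 = (-0.6273)·2 + 0.5988·(-4) + 0.1141·3 + 0.4847·3 = -1.8534.
u_3 = w_3 − 0.9129·q_1 + 1.8534·q_2 = (0.1707, -3.3902, 2.8780, 3.7317).
‖u_3‖ = 5.8079, so q_3 = (0.0294, -0.5837, 0.4955, 0.6425).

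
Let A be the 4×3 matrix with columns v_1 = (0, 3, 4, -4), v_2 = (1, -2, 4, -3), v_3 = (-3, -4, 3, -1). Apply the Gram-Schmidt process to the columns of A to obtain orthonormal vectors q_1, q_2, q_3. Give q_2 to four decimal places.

q_2 = (0.2344, -0.8463, 0.4346, -0.2001)

v_1 = (0, 3, 4, -4); ‖v_1‖ = 6.4031, so q_1 = (0.0000, 0.4685, 0.6247, -0.6247).
q_1·v_2 = 0.0000·1 + 0.4685·(-2) + 0.6247·4 + (-0.6247)·(-3) = 3.4358.
u_2 = v_2 − 3.4358·q_1 = (1.0000, -3.6098, 1.8537, -0.8537).
‖u_2‖ = 4.2656, so q_2 = (0.2344, -0.8463, 0.4346, -0.2001).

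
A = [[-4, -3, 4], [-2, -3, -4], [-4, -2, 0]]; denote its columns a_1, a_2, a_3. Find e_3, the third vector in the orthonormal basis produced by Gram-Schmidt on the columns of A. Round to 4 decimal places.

a_1 = (-4, -2, -4); ‖a_1‖ = 6.0000, so e_1 = (-0.6667, -0.3333, -0.6667).
e_1·a_2 = (-0.6667)·(-3) + (-0.3333)·(-3) + (-0.6667)·(-2) = 4.3333.
u_2 = a_2 − 4.3333·e_1 = (-0.1111, -1.5556, 0.8889).
‖u_2‖ = 1.7951, so e_2 = (-0.0619, -0.8666, 0.4952).
e_1·a_3 = (-0.6667)·4 + (-0.3333)·(-4) + (-0.6667)·0 = -1.3333; e_2·a_3 = (-0.0619)·4 + (-0.8666)·(-4) + 0.4952·0 = 3.2187.
u_3 = a_3 + 1.3333·e_1 − 3.2187·e_2 = (3.3103, -1.6552, -2.4828).
‖u_3‖ = 4.4567, so e_3 = (0.7428, -0.3714, -0.5571).

e_3 = (0.7428, -0.3714, -0.5571)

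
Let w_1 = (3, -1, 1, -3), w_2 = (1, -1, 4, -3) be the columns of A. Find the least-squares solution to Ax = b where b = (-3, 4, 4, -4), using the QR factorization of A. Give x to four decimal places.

w_1 = (3, -1, 1, -3); ‖w_1‖ = 4.4721, so e_1 = (0.6708, -0.2236, 0.2236, -0.6708).
e_1·w_2 = 0.6708·1 + (-0.2236)·(-1) + 0.2236·4 + (-0.6708)·(-3) = 3.8013.
u_2 = w_2 − 3.8013·e_1 = (-1.5500, -0.1500, 3.1500, -0.4500).
‖u_2‖ = 3.5426, so e_2 = (-0.4375, -0.0423, 0.8892, -0.1270).
Qᵀb = (0.6708, 5.2080).
Back-substitute: x_2 = 5.2080/3.5426 = 1.4701.
x_1 = (0.6708 − 3.8013·1.4701)/4.4721 = -1.0996.

x = (-1.0996, 1.4701)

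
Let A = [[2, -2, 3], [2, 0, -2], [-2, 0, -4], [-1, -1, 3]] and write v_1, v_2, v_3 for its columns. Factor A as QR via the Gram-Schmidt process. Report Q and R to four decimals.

q_1 = v_1/‖v_1‖ = (2, 2, -2, -1)/3.6056 = (0.5547, 0.5547, -0.5547, -0.2774).
r_{12} = q_1·v_2 = -0.8321.
u_2 = v_2 + 0.8321·q_1 = (-1.5385, 0.4615, -0.4615, -1.2308).
‖u_2‖ = 2.0755, so q_2 = (-0.7412, 0.2224, -0.2224, -0.5930).
r_{13} = q_1·v_3 = 1.9415; r_{23} = q_2·v_3 = -3.5580.
u_3 = v_3 − 1.9415·q_1 + 3.5580·q_2 = (-0.7143, -2.2857, -3.7143, 1.4286).
‖u_3‖ = 4.6445, so q_3 = (-0.1538, -0.4921, -0.7997, 0.3076).

Q = [[0.5547, -0.7412, -0.1538], [0.5547, 0.2224, -0.4921], [-0.5547, -0.2224, -0.7997], [-0.2774, -0.5930, 0.3076]], R = [[3.6056, -0.8321, 1.9415], [0.0000, 2.0755, -3.5580], [0.0000, 0.0000, 4.6445]]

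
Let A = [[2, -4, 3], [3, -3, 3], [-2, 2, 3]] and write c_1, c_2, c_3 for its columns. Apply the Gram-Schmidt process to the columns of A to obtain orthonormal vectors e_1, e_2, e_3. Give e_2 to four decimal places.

e_2 = (-0.8745, 0.4036, -0.2691)

c_1 = (2, 3, -2); ‖c_1‖ = 4.1231, so e_1 = (0.4851, 0.7276, -0.4851).
e_1·c_2 = 0.4851·(-4) + 0.7276·(-3) + (-0.4851)·2 = -5.0932.
u_2 = c_2 + 5.0932·e_1 = (-1.5294, 0.7059, -0.4706).
‖u_2‖ = 1.7489, so e_2 = (-0.8745, 0.4036, -0.2691).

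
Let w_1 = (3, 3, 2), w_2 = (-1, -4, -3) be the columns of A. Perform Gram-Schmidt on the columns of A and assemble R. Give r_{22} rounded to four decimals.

w_1 = (3, 3, 2); ‖w_1‖ = 4.6904, so q_1 = (0.6396, 0.6396, 0.4264).
q_1·w_2 = 0.6396·(-1) + 0.6396·(-4) + 0.4264·(-3) = -4.4772.
u_2 = w_2 + 4.4772·q_1 = (1.8636, -1.1364, -1.0909).
r_{22} = ‖u_2‖ = 2.4402.

r_{22} = 2.4402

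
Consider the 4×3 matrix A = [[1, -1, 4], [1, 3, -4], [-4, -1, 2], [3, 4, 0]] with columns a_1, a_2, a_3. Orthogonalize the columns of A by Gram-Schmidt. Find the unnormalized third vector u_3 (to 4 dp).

q_1 = a_1/‖a_1‖ = (1, 1, -4, 3)/5.1962 = (0.1925, 0.1925, -0.7698, 0.5774).
r_{12} = q_1·a_2 = 3.4641.
u_2 = a_2 − 3.4641·q_1 = (-1.6667, 2.3333, 1.6667, 2.0000).
‖u_2‖ = 3.8730, so q_2 = (-0.4303, 0.6025, 0.4303, 0.5164).
r_{13} = q_1·a_3 = -1.5396; r_{23} = q_2·a_3 = -3.2705.
u_3 = a_3 + 1.5396·q_1 + 3.2705·q_2 = (2.8889, -1.7333, 2.2222, 2.5778).

u_3 = (2.8889, -1.7333, 2.2222, 2.5778)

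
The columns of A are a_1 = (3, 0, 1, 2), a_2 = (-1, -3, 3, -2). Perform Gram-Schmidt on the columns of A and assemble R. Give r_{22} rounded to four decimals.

a_1 = (3, 0, 1, 2); ‖a_1‖ = 3.7417, so e_1 = (0.8018, 0.0000, 0.2673, 0.5345).
e_1·a_2 = 0.8018·(-1) + 0.0000·(-3) + 0.2673·3 + 0.5345·(-2) = -1.0690.
u_2 = a_2 + 1.0690·e_1 = (-0.1429, -3.0000, 3.2857, -1.4286).
r_{22} = ‖u_2‖ = 4.6752.

r_{22} = 4.6752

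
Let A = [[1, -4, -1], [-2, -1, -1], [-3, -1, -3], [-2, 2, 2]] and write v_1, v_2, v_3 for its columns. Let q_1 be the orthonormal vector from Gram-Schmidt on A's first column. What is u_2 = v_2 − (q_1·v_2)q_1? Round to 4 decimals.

v_1 = (1, -2, -3, -2); ‖v_1‖ = 4.2426, so q_1 = (0.2357, -0.4714, -0.7071, -0.4714).
q_1·v_2 = 0.2357·(-4) + (-0.4714)·(-1) + (-0.7071)·(-1) + (-0.4714)·2 = -0.7071.
u_2 = v_2 + 0.7071·q_1 = (-3.8333, -1.3333, -1.5000, 1.6667).

u_2 = (-3.8333, -1.3333, -1.5000, 1.6667)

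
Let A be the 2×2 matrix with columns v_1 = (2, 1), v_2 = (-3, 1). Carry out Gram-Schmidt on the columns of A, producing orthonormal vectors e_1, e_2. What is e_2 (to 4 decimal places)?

e_1 = v_1/‖v_1‖ = (2, 1)/2.2361 = (0.8944, 0.4472).
r_{12} = e_1·v_2 = -2.2361.
u_2 = v_2 + 2.2361·e_1 = (-1.0000, 2.0000).
‖u_2‖ = 2.2361, so e_2 = (-0.4472, 0.8944).

e_2 = (-0.4472, 0.8944)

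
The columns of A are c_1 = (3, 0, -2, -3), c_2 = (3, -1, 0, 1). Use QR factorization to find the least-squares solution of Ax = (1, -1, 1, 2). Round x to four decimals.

x = (-0.4417, 0.7864)

c_1 = (3, 0, -2, -3); ‖c_1‖ = 4.6904, so q_1 = (0.6396, 0.0000, -0.4264, -0.6396).
q_1·c_2 = 0.6396·3 + 0.0000·(-1) + (-0.4264)·0 + (-0.6396)·1 = 1.2792.
u_2 = c_2 − 1.2792·q_1 = (2.1818, -1.0000, 0.5455, 1.8182).
‖u_2‖ = 3.0600, so q_2 = (0.7130, -0.3268, 0.1783, 0.5942).
Qᵀb = (-1.0660, 2.4064).
Back-substitute: x_2 = 2.4064/3.0600 = 0.7864.
x_1 = (-1.0660 − 1.2792·0.7864)/4.6904 = -0.4417.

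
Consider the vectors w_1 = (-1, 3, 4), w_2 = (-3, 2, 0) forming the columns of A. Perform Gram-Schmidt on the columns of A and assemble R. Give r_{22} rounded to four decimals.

r_{22} = 3.1440

w_1 = (-1, 3, 4); ‖w_1‖ = 5.0990, so e_1 = (-0.1961, 0.5883, 0.7845).
e_1·w_2 = (-0.1961)·(-3) + 0.5883·2 + 0.7845·0 = 1.7650.
u_2 = w_2 − 1.7650·e_1 = (-2.6538, 0.9615, -1.3846).
r_{22} = ‖u_2‖ = 3.1440.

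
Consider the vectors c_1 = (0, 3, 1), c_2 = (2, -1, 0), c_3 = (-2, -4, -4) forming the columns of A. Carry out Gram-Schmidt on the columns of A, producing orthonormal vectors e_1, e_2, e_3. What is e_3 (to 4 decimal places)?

c_1 = (0, 3, 1); ‖c_1‖ = 3.1623, so e_1 = (0.0000, 0.9487, 0.3162).
e_1·c_2 = 0.0000·2 + 0.9487·(-1) + 0.3162·0 = -0.9487.
u_2 = c_2 + 0.9487·e_1 = (2.0000, -0.1000, 0.3000).
‖u_2‖ = 2.0248, so e_2 = (0.9877, -0.0494, 0.1482).
e_1·c_3 = 0.0000·(-2) + 0.9487·(-4) + 0.3162·(-4) = -5.0596; e_2·c_3 = 0.9877·(-2) + (-0.0494)·(-4) + 0.1482·(-4) = -2.3706.
u_3 = c_3 + 5.0596·e_1 + 2.3706·e_2 = (0.3415, 0.6829, -2.0488).
‖u_3‖ = 2.1864, so e_3 = (0.1562, 0.3123, -0.9370).

e_3 = (0.1562, 0.3123, -0.9370)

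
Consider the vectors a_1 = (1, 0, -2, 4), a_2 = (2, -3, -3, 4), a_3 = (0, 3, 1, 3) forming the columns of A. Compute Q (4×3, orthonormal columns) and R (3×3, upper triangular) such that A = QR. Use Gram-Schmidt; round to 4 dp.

e_1 = a_1/‖a_1‖ = (1, 0, -2, 4)/4.5826 = (0.2182, 0.0000, -0.4364, 0.8729).
r_{12} = e_1·a_2 = 5.2372.
u_2 = a_2 − 5.2372·e_1 = (0.8571, -3.0000, -0.7143, -0.5714).
‖u_2‖ = 3.2514, so e_2 = (0.2636, -0.9227, -0.2197, -0.1757).
r_{13} = e_1·a_3 = 2.1822; r_{23} = e_2·a_3 = -3.5150.
u_3 = a_3 − 2.1822·e_1 + 3.5150·e_2 = (0.4505, -0.2432, 1.1802, 0.4775).
‖u_3‖ = 1.3722, so e_3 = (0.3283, -0.1773, 0.8601, 0.3480).

Q = [[0.2182, 0.2636, 0.3283], [0.0000, -0.9227, -0.1773], [-0.4364, -0.2197, 0.8601], [0.8729, -0.1757, 0.3480]], R = [[4.5826, 5.2372, 2.1822], [0.0000, 3.2514, -3.5150], [0.0000, 0.0000, 1.3722]]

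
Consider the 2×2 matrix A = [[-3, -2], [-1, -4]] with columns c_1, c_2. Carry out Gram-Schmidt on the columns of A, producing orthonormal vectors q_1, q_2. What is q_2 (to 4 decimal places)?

q_2 = (0.3162, -0.9487)

c_1 = (-3, -1); ‖c_1‖ = 3.1623, so q_1 = (-0.9487, -0.3162).
q_1·c_2 = (-0.9487)·(-2) + (-0.3162)·(-4) = 3.1623.
u_2 = c_2 − 3.1623·q_1 = (1.0000, -3.0000).
‖u_2‖ = 3.1623, so q_2 = (0.3162, -0.9487).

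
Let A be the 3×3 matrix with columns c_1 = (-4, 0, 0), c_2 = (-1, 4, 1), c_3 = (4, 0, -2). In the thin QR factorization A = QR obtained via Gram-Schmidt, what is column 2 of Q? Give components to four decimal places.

e_2 = (0.0000, 0.9701, 0.2425)

e_1 = c_1/‖c_1‖ = (-4, 0, 0)/4.0000 = (-1.0000, 0.0000, 0.0000).
r_{12} = e_1·c_2 = 1.0000.
u_2 = c_2 − 1.0000·e_1 = (0.0000, 4.0000, 1.0000).
‖u_2‖ = 4.1231, so e_2 = (0.0000, 0.9701, 0.2425).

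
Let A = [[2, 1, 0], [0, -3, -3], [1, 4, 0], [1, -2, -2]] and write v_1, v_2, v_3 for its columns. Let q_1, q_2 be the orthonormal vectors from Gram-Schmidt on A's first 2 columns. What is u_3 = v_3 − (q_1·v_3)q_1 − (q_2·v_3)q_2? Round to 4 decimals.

q_1 = v_1/‖v_1‖ = (2, 0, 1, 1)/2.4495 = (0.8165, 0.0000, 0.4082, 0.4082).
r_{12} = q_1·v_2 = 1.6330.
u_2 = v_2 − 1.6330·q_1 = (-0.3333, -3.0000, 3.3333, -2.6667).
‖u_2‖ = 5.2281, so q_2 = (-0.0638, -0.5738, 0.6376, -0.5101).
r_{13} = q_1·v_3 = -0.8165; r_{23} = q_2·v_3 = 2.7416.
u_3 = v_3 + 0.8165·q_1 − 2.7416·q_2 = (0.8415, -1.4268, -1.4146, -0.2683).

u_3 = (0.8415, -1.4268, -1.4146, -0.2683)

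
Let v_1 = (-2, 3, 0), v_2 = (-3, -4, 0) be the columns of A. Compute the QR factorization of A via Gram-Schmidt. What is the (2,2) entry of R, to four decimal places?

r_{22} = 4.7150

q_1 = v_1/‖v_1‖ = (-2, 3, 0)/3.6056 = (-0.5547, 0.8321, 0.0000).
r_{12} = q_1·v_2 = -1.6641.
u_2 = v_2 + 1.6641·q_1 = (-3.9231, -2.6154, 0.0000).
r_{22} = ‖u_2‖ = 4.7150.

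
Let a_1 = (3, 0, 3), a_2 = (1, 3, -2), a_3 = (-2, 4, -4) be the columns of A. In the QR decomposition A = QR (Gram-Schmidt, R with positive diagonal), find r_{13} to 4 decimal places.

a_1 = (3, 0, 3); ‖a_1‖ = 4.2426, so q_1 = (0.7071, 0.0000, 0.7071).
r_{13} = q_1·a_3 = -4.2426.

r_{13} = -4.2426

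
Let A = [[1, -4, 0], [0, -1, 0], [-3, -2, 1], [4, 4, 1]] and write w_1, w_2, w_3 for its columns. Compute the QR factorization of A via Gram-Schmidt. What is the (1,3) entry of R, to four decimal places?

q_1 = w_1/‖w_1‖ = (1, 0, -3, 4)/5.0990 = (0.1961, 0.0000, -0.5883, 0.7845).
r_{13} = q_1·w_3 = 0.1961.

r_{13} = 0.1961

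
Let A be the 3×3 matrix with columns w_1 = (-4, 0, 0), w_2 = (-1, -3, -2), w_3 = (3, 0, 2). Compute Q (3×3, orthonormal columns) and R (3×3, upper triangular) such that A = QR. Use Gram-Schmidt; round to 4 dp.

w_1 = (-4, 0, 0); ‖w_1‖ = 4.0000, so q_1 = (-1.0000, 0.0000, 0.0000).
q_1·w_2 = (-1.0000)·(-1) + 0.0000·(-3) + 0.0000·(-2) = 1.0000.
u_2 = w_2 − 1.0000·q_1 = (0.0000, -3.0000, -2.0000).
‖u_2‖ = 3.6056, so q_2 = (0.0000, -0.8321, -0.5547).
q_1·w_3 = (-1.0000)·3 + 0.0000·0 + 0.0000·2 = -3.0000; q_2·w_3 = 0.0000·3 + (-0.8321)·0 + (-0.5547)·2 = -1.1094.
u_3 = w_3 + 3.0000·q_1 + 1.1094·q_2 = (0.0000, -0.9231, 1.3846).
‖u_3‖ = 1.6641, so q_3 = (0.0000, -0.5547, 0.8321).

Q = [[-1.0000, 0.0000, 0.0000], [0.0000, -0.8321, -0.5547], [0.0000, -0.5547, 0.8321]], R = [[4.0000, 1.0000, -3.0000], [0.0000, 3.6056, -1.1094], [0.0000, 0.0000, 1.6641]]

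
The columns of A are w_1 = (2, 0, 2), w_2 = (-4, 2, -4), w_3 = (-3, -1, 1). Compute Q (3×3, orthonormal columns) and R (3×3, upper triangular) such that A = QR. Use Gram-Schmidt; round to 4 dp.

Q = [[0.7071, 0.0000, -0.7071], [0.0000, 1.0000, 0.0000], [0.7071, 0.0000, 0.7071]], R = [[2.8284, -5.6569, -1.4142], [0.0000, 2.0000, -1.0000], [0.0000, 0.0000, 2.8284]]

w_1 = (2, 0, 2); ‖w_1‖ = 2.8284, so e_1 = (0.7071, 0.0000, 0.7071).
e_1·w_2 = 0.7071·(-4) + 0.0000·2 + 0.7071·(-4) = -5.6569.
u_2 = w_2 + 5.6569·e_1 = (0.0000, 2.0000, 0.0000).
‖u_2‖ = 2.0000, so e_2 = (0.0000, 1.0000, 0.0000).
e_1·w_3 = 0.7071·(-3) + 0.0000·(-1) + 0.7071·1 = -1.4142; e_2·w_3 = (0.0000)·(-3) + 1.0000·(-1) + (0.0000)·1 = -1.0000.
u_3 = w_3 + 1.4142·e_1 + 1.0000·e_2 = (-2.0000, 0.0000, 2.0000).
‖u_3‖ = 2.8284, so e_3 = (-0.7071, 0.0000, 0.7071).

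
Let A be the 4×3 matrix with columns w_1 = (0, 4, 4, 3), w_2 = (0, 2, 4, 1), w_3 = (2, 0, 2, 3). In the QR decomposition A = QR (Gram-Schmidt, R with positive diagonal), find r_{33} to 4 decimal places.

e_1 = w_1/‖w_1‖ = (0, 4, 4, 3)/6.4031 = (0.0000, 0.6247, 0.6247, 0.4685).
r_{12} = e_1·w_2 = 4.2167.
u_2 = w_2 − 4.2167·e_1 = (0.0000, -0.6341, 1.3659, -0.9756).
‖u_2‖ = 1.7943, so e_2 = (0.0000, -0.3534, 0.7612, -0.5437).
r_{13} = e_1·w_3 = 2.6550; r_{23} = e_2·w_3 = -0.1087.
u_3 = w_3 − 2.6550·e_1 + 0.1087·e_2 = (2.0000, -1.6970, 0.4242, 1.6970).
r_{33} = ‖u_3‖ = 3.1527.

r_{33} = 3.1527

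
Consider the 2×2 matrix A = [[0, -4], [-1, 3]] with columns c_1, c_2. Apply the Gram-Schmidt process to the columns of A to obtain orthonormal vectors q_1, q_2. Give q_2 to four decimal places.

c_1 = (0, -1); ‖c_1‖ = 1.0000, so q_1 = (0.0000, -1.0000).
q_1·c_2 = 0.0000·(-4) + (-1.0000)·3 = -3.0000.
u_2 = c_2 + 3.0000·q_1 = (-4.0000, 0.0000).
‖u_2‖ = 4.0000, so q_2 = (-1.0000, 0.0000).

q_2 = (-1.0000, 0.0000)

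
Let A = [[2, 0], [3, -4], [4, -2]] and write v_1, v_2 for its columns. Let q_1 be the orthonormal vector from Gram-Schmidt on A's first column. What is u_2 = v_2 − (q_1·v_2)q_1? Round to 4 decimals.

u_2 = (1.3793, -1.9310, 0.7586)

q_1 = v_1/‖v_1‖ = (2, 3, 4)/5.3852 = (0.3714, 0.5571, 0.7428).
r_{12} = q_1·v_2 = -3.7139.
u_2 = v_2 + 3.7139·q_1 = (1.3793, -1.9310, 0.7586).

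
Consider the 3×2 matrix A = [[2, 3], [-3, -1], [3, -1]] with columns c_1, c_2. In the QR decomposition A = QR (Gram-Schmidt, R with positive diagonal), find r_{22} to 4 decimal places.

r_{22} = 3.0600

c_1 = (2, -3, 3); ‖c_1‖ = 4.6904, so e_1 = (0.4264, -0.6396, 0.6396).
e_1·c_2 = 0.4264·3 + (-0.6396)·(-1) + 0.6396·(-1) = 1.2792.
u_2 = c_2 − 1.2792·e_1 = (2.4545, -0.1818, -1.8182).
r_{22} = ‖u_2‖ = 3.0600.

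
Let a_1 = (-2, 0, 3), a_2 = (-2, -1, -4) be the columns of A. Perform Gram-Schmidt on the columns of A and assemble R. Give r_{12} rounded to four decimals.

r_{12} = -2.2188

q_1 = a_1/‖a_1‖ = (-2, 0, 3)/3.6056 = (-0.5547, 0.0000, 0.8321).
r_{12} = q_1·a_2 = -2.2188.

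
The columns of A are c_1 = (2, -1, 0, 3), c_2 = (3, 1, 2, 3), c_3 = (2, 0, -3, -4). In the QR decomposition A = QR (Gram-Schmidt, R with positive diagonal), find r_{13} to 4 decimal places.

q_1 = c_1/‖c_1‖ = (2, -1, 0, 3)/3.7417 = (0.5345, -0.2673, 0.0000, 0.8018).
r_{13} = q_1·c_3 = -2.1381.

r_{13} = -2.1381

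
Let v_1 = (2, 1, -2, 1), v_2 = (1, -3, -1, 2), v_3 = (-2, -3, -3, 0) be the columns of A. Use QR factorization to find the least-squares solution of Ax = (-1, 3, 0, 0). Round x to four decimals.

x = (0.3330, -0.7622, 0.0434)

v_1 = (2, 1, -2, 1); ‖v_1‖ = 3.1623, so q_1 = (0.6325, 0.3162, -0.6325, 0.3162).
q_1·v_2 = 0.6325·1 + 0.3162·(-3) + (-0.6325)·(-1) + 0.3162·2 = 0.9487.
u_2 = v_2 − 0.9487·q_1 = (0.4000, -3.3000, -0.4000, 1.7000).
‖u_2‖ = 3.7550, so q_2 = (0.1065, -0.8788, -0.1065, 0.4527).
q_1·v_3 = 0.6325·(-2) + 0.3162·(-3) + (-0.6325)·(-3) + 0.3162·0 = -0.3162; q_2·v_3 = 0.1065·(-2) + (-0.8788)·(-3) + (-0.1065)·(-3) + 0.4527·0 = 2.7430.
u_3 = v_3 + 0.3162·q_1 − 2.7430·q_2 = (-2.0922, -0.4894, -2.9078, -1.1418).
‖u_3‖ = 3.7916, so q_3 = (-0.5518, -0.1291, -0.7669, -0.3012).
Qᵀb = (0.3162, -2.7430, 0.1646).
Back-substitute: x_3 = 0.1646/3.7916 = 0.0434.
x_2 = (-2.7430 − 2.7430·0.0434)/3.7550 = -0.7622.
x_1 = (0.3162 − 0.9487·(-0.7622) + 0.3162·0.0434)/3.1623 = 0.3330.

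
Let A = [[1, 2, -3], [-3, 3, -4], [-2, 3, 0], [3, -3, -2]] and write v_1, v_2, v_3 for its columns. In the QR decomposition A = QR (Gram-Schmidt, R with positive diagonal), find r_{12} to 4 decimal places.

r_{12} = -4.5873

v_1 = (1, -3, -2, 3); ‖v_1‖ = 4.7958, so e_1 = (0.2085, -0.6255, -0.4170, 0.6255).
r_{12} = e_1·v_2 = -4.5873.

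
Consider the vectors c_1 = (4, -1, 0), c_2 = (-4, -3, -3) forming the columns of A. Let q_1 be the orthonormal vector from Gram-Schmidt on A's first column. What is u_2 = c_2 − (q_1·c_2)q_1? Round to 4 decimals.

c_1 = (4, -1, 0); ‖c_1‖ = 4.1231, so q_1 = (0.9701, -0.2425, 0.0000).
q_1·c_2 = 0.9701·(-4) + (-0.2425)·(-3) + 0.0000·(-3) = -3.1530.
u_2 = c_2 + 3.1530·q_1 = (-0.9412, -3.7647, -3.0000).

u_2 = (-0.9412, -3.7647, -3.0000)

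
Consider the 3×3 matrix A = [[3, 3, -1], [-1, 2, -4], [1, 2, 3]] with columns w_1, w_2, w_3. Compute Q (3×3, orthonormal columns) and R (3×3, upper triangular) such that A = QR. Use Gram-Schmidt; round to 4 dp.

Q = [[0.9045, 0.1757, -0.3885], [-0.3015, 0.9078, -0.2914], [0.3015, 0.3807, 0.8742]], R = [[3.3166, 2.7136, 1.2060], [0.0000, 3.1042, -2.6650], [0.0000, 0.0000, 4.1765]]

w_1 = (3, -1, 1); ‖w_1‖ = 3.3166, so q_1 = (0.9045, -0.3015, 0.3015).
q_1·w_2 = 0.9045·3 + (-0.3015)·2 + 0.3015·2 = 2.7136.
u_2 = w_2 − 2.7136·q_1 = (0.5455, 2.8182, 1.1818).
‖u_2‖ = 3.1042, so q_2 = (0.1757, 0.9078, 0.3807).
q_1·w_3 = 0.9045·(-1) + (-0.3015)·(-4) + 0.3015·3 = 1.2060; q_2·w_3 = 0.1757·(-1) + 0.9078·(-4) + 0.3807·3 = -2.6650.
u_3 = w_3 − 1.2060·q_1 + 2.6650·q_2 = (-1.6226, -1.2170, 3.6509).
‖u_3‖ = 4.1765, so q_3 = (-0.3885, -0.2914, 0.8742).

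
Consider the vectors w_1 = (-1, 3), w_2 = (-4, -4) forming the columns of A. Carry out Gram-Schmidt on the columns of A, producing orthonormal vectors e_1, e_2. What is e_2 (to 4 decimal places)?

e_2 = (-0.9487, -0.3162)

w_1 = (-1, 3); ‖w_1‖ = 3.1623, so e_1 = (-0.3162, 0.9487).
e_1·w_2 = (-0.3162)·(-4) + 0.9487·(-4) = -2.5298.
u_2 = w_2 + 2.5298·e_1 = (-4.8000, -1.6000).
‖u_2‖ = 5.0596, so e_2 = (-0.9487, -0.3162).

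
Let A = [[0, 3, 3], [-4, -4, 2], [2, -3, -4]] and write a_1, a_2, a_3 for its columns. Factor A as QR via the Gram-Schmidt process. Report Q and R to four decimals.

q_1 = a_1/‖a_1‖ = (0, -4, 2)/4.4721 = (0.0000, -0.8944, 0.4472).
r_{12} = q_1·a_2 = 2.2361.
u_2 = a_2 − 2.2361·q_1 = (3.0000, -2.0000, -4.0000).
‖u_2‖ = 5.3852, so q_2 = (0.5571, -0.3714, -0.7428).
r_{13} = q_1·a_3 = -3.5777; r_{23} = q_2·a_3 = 3.8996.
u_3 = a_3 + 3.5777·q_1 − 3.8996·q_2 = (0.8276, 0.2483, 0.4966).
‖u_3‖ = 0.9965, so q_3 = (0.8305, 0.2491, 0.4983).

Q = [[0.0000, 0.5571, 0.8305], [-0.8944, -0.3714, 0.2491], [0.4472, -0.7428, 0.4983]], R = [[4.4721, 2.2361, -3.5777], [0.0000, 5.3852, 3.8996], [0.0000, 0.0000, 0.9965]]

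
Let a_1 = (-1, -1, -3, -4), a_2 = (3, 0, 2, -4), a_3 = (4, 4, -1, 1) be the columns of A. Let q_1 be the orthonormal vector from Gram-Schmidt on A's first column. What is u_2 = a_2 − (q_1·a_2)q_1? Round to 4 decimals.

u_2 = (3.2593, 0.2593, 2.7778, -2.9630)

a_1 = (-1, -1, -3, -4); ‖a_1‖ = 5.1962, so q_1 = (-0.1925, -0.1925, -0.5774, -0.7698).
q_1·a_2 = (-0.1925)·3 + (-0.1925)·0 + (-0.5774)·2 + (-0.7698)·(-4) = 1.3472.
u_2 = a_2 − 1.3472·q_1 = (3.2593, 0.2593, 2.7778, -2.9630).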